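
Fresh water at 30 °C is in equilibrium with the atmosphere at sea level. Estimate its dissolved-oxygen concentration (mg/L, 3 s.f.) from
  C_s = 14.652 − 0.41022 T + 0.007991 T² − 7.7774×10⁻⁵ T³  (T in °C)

C_s = 14.652 − 0.41022×30 + 0.007991×30² − 7.7774×10⁻⁵×30³ = 7.437 mg/L.

C_s ≈ 7.44 mg/L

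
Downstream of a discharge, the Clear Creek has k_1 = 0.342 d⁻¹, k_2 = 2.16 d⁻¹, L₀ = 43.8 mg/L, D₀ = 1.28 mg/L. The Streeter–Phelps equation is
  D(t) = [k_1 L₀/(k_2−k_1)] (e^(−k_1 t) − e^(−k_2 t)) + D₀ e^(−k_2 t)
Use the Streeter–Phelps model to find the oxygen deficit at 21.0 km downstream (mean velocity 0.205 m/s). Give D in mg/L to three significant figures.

D ≈ 4.96 mg/L

Travel time t = x/v = 21.0 km / (0.205 m/s) = 21000 m / 0.205 m/s = 102400 s = 1.186 d.
k_1 L₀/(k_2−k_1) = 0.342×43.8/(2.16−0.342) = 14.98/1.818 = 8.240 mg/L.
e^(−k_1 t) = e^(−0.342×1.186) = 0.6667; e^(−k_2 t) = e^(−2.16×1.186) = 0.07723.
D = 8.240 × (0.6667 − 0.07723) + 1.28 × 0.07723 = 4.857 + 0.09885 = 4.955 mg/L.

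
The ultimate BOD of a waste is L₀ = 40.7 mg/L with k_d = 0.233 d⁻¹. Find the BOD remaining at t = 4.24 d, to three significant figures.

L_t = L₀ e^(−k_d t) = 40.7 × e^(−0.233×4.24) = 40.7 × 0.3724 = 15.15 mg/L.

L ≈ 15.2 mg/L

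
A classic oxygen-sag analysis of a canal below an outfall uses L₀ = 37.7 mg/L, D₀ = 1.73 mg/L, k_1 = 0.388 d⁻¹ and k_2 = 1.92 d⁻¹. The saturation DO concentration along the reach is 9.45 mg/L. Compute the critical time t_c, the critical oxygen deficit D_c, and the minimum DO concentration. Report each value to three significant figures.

At the critical point dD/dt = 0, so k_1 L₀ e^(−k_1 t) = k_2 D. Substituting D(t) from the Streeter–Phelps equation and solving for t gives
t_c = ln[(k_2/k_1)(1 − D₀(k_2−k_1)/(k_1 L₀))] / (k_2−k_1).
Here k_2−k_1 = 1.532 d⁻¹ and 1 − D₀(k_2−k_1)/(k_1 L₀) = 1 − 1.73×1.532/(0.388×37.7) = 0.8188, so
t_c = ln(4.948 × 0.8188) / 1.532 = 1.399 / 1.532 = 0.9133 d.
L(t_c) = L₀ e^(−k_1 t_c) = 37.7 × 0.7016 = 26.45 mg/L, and at the critical point k_2 D_c = k_1 L, so D_c = (0.388/1.92) × 26.45 = 5.345 mg/L.
Minimum DO = C_s − D_c = 9.45 − 5.345 = 4.105 mg/L.

t_c ≈ 0.913 d; D_c ≈ 5.35 mg/L; min DO ≈ 4.10 mg/L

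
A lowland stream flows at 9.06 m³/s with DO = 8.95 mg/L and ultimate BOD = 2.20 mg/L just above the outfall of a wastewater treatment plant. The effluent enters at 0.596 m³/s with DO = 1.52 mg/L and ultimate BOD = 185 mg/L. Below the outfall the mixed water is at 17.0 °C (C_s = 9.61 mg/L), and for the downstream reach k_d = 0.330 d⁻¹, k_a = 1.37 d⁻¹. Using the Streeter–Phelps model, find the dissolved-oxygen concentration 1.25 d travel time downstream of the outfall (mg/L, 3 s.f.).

Mixed DO = (9.06×8.95 + 0.596×1.52)/(9.06+0.596) = 81.99/9.656 = 8.491 mg/L.
Mixed L₀ = (9.06×2.20 + 0.596×185)/(9.656) = 130.2/9.656 = 13.48 mg/L.
Initial deficit D₀ = C_s − DO₀ = 9.61 − 8.491 = 1.119 mg/L.
D(1.25) = [0.330×13.48/(1.37−0.330)](e^(−0.330×1.25) − e^(−1.37×1.25)) + 1.119 e^(−1.37×1.25)
= 4.278 × (0.6620 − 0.1804) + 1.119 × 0.1804 = 2.262 mg/L.
DO = 9.61 − 2.262 = 7.348 mg/L.

DO ≈ 7.35 mg/L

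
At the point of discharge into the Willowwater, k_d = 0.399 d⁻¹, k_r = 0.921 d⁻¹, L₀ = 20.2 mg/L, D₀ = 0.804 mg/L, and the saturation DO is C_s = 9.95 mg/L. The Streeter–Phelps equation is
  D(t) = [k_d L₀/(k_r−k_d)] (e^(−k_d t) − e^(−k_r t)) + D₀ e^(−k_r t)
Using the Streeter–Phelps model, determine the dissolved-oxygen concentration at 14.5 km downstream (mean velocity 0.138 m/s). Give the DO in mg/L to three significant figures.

Travel time t = x/v = 14.5 km / (0.138 m/s) = 14500 m / 0.138 m/s = 105100 s = 1.216 d.
k_d L₀/(k_r−k_d) = 0.399×20.2/(0.921−0.399) = 8.060/0.5220 = 15.44 mg/L.
e^(−k_d t) = e^(−0.399×1.216) = 0.6156; e^(−k_r t) = e^(−0.921×1.216) = 0.3263.
D = 15.44 × (0.6156 − 0.3263) + 0.804 × 0.3263 = 4.467 + 0.2623 = 4.729 mg/L.
DO = C_s − D = 9.95 − 4.729 = 5.221 mg/L.

DO ≈ 5.22 mg/L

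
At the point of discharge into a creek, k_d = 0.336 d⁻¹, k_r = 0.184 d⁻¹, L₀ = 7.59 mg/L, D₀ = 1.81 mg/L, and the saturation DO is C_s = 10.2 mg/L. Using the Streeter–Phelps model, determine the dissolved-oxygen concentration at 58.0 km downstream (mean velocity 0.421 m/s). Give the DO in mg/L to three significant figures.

DO ≈ 6.16 mg/L

Travel time t = x/v = 58.0 km / (0.421 m/s) = 58000 m / 0.421 m/s = 137800 s = 1.595 d.
k_d L₀/(k_r−k_d) = 0.336×7.59/(0.184−0.336) = 2.550/-0.1520 = -16.78 mg/L.
e^(−k_d t) = e^(−0.336×1.595) = 0.5852; e^(−k_r t) = e^(−0.184×1.595) = 0.7457.
D = -16.78 × (0.5852 − 0.7457) + 1.81 × 0.7457 = 2.693 + 1.350 = 4.043 mg/L.
DO = C_s − D = 10.2 − 4.043 = 6.157 mg/L.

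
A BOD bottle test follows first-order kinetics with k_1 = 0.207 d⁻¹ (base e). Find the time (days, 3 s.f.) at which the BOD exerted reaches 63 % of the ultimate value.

t ≈ 4.80 d

y/L₀ = 1 − e^(−k_1 t) = 0.63 ⇒ e^(−k_1 t) = 0.370
t = −ln(0.370) / 0.207 = 0.9943 / 0.207 = 4.803 d.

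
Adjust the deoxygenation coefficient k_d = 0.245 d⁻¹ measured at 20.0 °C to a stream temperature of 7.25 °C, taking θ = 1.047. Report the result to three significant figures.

k_d(T₂) = k_d(T₁) · θ^(T₂−T₁) = 0.245 × 1.047^(7.25−20.0)
= 0.245 × 1.047^-12.8 = 0.245 × 0.5568 = 0.1364 d⁻¹.

k_d ≈ 0.136 d⁻¹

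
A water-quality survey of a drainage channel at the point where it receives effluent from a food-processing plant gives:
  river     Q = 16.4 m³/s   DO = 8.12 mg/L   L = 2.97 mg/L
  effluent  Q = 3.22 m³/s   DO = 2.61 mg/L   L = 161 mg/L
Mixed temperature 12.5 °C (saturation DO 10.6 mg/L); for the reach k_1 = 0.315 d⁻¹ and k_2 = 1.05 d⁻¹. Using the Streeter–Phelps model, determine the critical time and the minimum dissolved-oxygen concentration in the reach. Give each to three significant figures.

Mixed DO = (16.4×8.12 + 3.22×2.61)/(16.4+3.22) = 141.6/19.62 = 7.216 mg/L.
Mixed L₀ = (16.4×2.97 + 3.22×161)/(19.62) = 567.1/19.62 = 28.91 mg/L.
Initial deficit D₀ = C_s − DO₀ = 10.6 − 7.216 = 3.384 mg/L.
t_c = (1/0.7350) ln[(1.05/0.315)(1 − 3.384×0.7350/(0.315×28.91))] = 1.361 × ln(2.423) = 1.204 d.
D_c = (0.315/1.05) × 28.91 × e^(−0.315×1.204) = 0.3000 × 28.91 × 0.6844 = 5.935 mg/L.
Minimum DO = 10.6 − 5.935 = 4.665 mg/L.

t_c ≈ 1.20 d; minimum DO ≈ 4.67 mg/L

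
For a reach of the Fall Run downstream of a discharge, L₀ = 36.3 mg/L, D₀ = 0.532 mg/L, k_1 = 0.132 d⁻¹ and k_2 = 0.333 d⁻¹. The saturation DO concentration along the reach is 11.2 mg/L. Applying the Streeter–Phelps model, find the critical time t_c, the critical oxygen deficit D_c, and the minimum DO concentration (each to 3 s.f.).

t_c ≈ 4.49 d; D_c ≈ 7.95 mg/L; min DO ≈ 3.25 mg/L

With k_2/k_1 = 2.523 and 1 − D₀(k_2−k_1)/(k_1 L₀) = 0.9777,
t_c = ln(2.523 × 0.9777) / (0.333 − 0.132) = ln(2.466) / 0.2010 = 0.9028/0.2010 = 4.491 d.
L(t_c) = L₀ e^(−k_1 t_c) = 36.3 × 0.5527 = 20.06 mg/L, and at the critical point k_2 D_c = k_1 L, so D_c = (0.132/0.333) × 20.06 = 7.954 mg/L.
Minimum DO = C_s − D_c = 11.2 − 7.954 = 3.246 mg/L.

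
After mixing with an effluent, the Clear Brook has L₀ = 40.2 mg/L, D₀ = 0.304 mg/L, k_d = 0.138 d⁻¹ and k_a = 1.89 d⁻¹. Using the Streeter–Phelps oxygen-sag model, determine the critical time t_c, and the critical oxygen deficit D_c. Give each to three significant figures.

t_c ≈ 1.44 d; D_c ≈ 2.41 mg/L

With k_a/k_d = 13.70 and 1 − D₀(k_a−k_d)/(k_d L₀) = 0.9040,
t_c = ln(13.70 × 0.9040) / (1.89 − 0.138) = ln(12.38) / 1.752 = 2.516/1.752 = 1.436 d.
D_c = (k_d/k_a) L₀ e^(−k_d t_c) = (0.138/1.89) × 40.2 × e^(−0.138×1.436) = 0.07302 × 40.2 × 0.8202 = 2.408 mg/L.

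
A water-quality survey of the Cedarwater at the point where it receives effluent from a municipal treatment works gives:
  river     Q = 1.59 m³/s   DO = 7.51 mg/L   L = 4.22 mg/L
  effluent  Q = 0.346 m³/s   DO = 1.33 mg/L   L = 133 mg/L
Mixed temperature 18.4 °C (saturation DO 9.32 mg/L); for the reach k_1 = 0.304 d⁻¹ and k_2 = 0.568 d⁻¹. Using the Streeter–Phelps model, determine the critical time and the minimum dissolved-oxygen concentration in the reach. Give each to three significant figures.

t_c ≈ 2.00 d; minimum DO ≈ 1.38 mg/L

Mixed DO = (1.59×7.51 + 0.346×1.33)/(1.59+0.346) = 12.40/1.936 = 6.406 mg/L.
Mixed L₀ = (1.59×4.22 + 0.346×133)/(1.936) = 52.73/1.936 = 27.24 mg/L.
Initial deficit D₀ = C_s − DO₀ = 9.32 − 6.406 = 2.914 mg/L.
t_c = (1/0.2640) ln[(0.568/0.304)(1 − 2.914×0.2640/(0.304×27.24))] = 3.788 × ln(1.695) = 1.998 d.
D_c = (0.304/0.568) × 27.24 × e^(−0.304×1.998) = 0.5352 × 27.24 × 0.5447 = 7.940 mg/L.
Minimum DO = 9.32 − 7.940 = 1.380 mg/L.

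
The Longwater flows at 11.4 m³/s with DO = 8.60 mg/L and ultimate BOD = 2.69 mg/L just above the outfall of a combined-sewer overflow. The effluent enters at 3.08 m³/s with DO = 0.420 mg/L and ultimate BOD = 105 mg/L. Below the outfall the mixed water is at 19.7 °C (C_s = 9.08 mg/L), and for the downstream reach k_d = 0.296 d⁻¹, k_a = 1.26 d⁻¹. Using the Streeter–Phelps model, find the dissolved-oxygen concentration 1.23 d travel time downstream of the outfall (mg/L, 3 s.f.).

DO ≈ 4.99 mg/L

Mixed DO = (11.4×8.60 + 3.08×0.420)/(11.4+3.08) = 99.33/14.48 = 6.860 mg/L.
Mixed L₀ = (11.4×2.69 + 3.08×105)/(14.48) = 354.1/14.48 = 24.45 mg/L.
Initial deficit D₀ = C_s − DO₀ = 9.08 − 6.860 = 2.220 mg/L.
D(1.23) = [0.296×24.45/(1.26−0.296)](e^(−0.296×1.23) − e^(−1.26×1.23)) + 2.220 e^(−1.26×1.23)
= 7.508 × (0.6948 − 0.2123) + 2.220 × 0.2123 = 4.094 mg/L.
DO = 9.08 − 4.094 = 4.986 mg/L.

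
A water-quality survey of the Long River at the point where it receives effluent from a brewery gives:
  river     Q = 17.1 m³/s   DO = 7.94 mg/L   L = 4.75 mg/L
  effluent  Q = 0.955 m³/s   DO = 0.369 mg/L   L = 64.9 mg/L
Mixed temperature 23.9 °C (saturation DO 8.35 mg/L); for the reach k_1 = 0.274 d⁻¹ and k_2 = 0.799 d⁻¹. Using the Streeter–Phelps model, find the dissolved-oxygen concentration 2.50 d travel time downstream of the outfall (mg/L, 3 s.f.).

Mixed DO = (17.1×7.94 + 0.955×0.369)/(17.1+0.955) = 136.1/18.05 = 7.540 mg/L.
Mixed L₀ = (17.1×4.75 + 0.955×64.9)/(18.05) = 143.2/18.05 = 7.932 mg/L.
Initial deficit D₀ = C_s − DO₀ = 8.35 − 7.540 = 0.8105 mg/L.
D(2.50) = [0.274×7.932/(0.799−0.274)](e^(−0.274×2.50) − e^(−0.799×2.50)) + 0.8105 e^(−0.799×2.50)
= 4.140 × (0.5041 − 0.1357) + 0.8105 × 0.1357 = 1.635 mg/L.
DO = 8.35 − 1.635 = 6.715 mg/L.

DO ≈ 6.71 mg/L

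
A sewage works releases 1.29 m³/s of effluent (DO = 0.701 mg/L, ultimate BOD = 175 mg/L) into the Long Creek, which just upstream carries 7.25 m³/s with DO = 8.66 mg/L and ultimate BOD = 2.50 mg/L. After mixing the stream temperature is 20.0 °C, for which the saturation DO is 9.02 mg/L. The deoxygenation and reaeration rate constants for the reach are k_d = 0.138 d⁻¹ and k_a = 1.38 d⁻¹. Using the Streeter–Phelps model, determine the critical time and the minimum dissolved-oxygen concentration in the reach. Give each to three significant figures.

t_c ≈ 1.31 d; minimum DO ≈ 6.64 mg/L

Mixed DO = (7.25×8.66 + 1.29×0.701)/(7.25+1.29) = 63.69/8.540 = 7.458 mg/L.
Mixed L₀ = (7.25×2.50 + 1.29×175)/(8.540) = 243.9/8.540 = 28.56 mg/L.
Initial deficit D₀ = C_s − DO₀ = 9.02 − 7.458 = 1.562 mg/L.
t_c = (1/1.242) ln[(1.38/0.138)(1 − 1.562×1.242/(0.138×28.56))] = 0.8052 × ln(5.076) = 1.308 d.
D_c = (0.138/1.38) × 28.56 × e^(−0.138×1.308) = 0.1000 × 28.56 × 0.8348 = 2.384 mg/L.
Minimum DO = 9.02 − 2.384 = 6.636 mg/L.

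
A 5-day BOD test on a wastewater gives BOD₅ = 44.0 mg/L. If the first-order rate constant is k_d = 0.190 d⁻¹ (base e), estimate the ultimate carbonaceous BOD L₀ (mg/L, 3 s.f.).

BOD₅ = L₀(1 − e^(−5k_d)) ⇒ L₀ = BOD₅ / (1 − e^(−5×0.190))
= 44.0 / (1 − 0.3867) = 44.0 / 0.6133 = 71.75 mg/L.

L₀ ≈ 71.7 mg/L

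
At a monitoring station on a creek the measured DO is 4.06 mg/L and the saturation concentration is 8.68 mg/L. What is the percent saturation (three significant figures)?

% saturation = C/C_s × 100 = 4.06/8.68 × 100 = 46.8 %.

46.8 % saturation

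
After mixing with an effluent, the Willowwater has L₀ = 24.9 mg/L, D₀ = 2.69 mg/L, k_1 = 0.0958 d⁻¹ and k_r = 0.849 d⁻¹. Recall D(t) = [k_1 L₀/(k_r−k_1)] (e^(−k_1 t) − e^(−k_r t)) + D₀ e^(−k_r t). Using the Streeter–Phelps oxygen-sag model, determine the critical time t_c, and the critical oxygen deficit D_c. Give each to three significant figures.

t_c ≈ 0.384 d; D_c ≈ 2.71 mg/L

t_c = [1/(k_r−k_1)] ln[(k_r/k_1)(1 − D₀(k_r−k_1)/(k_1 L₀))]
= [1/(0.849−0.0958)] ln[(0.849/0.0958)(1 − 2.69×0.7532/(0.0958×24.9))]
= (1/0.7532) ln[8.862 × 0.1506] = 1.328 × ln(1.335) = 1.328 × 0.2889 = 0.3835 d.
D_c = (k_1/k_r) L₀ e^(−k_1 t_c) = (0.0958/0.849) × 24.9 × e^(−0.0958×0.3835) = 0.1128 × 24.9 × 0.9639 = 2.708 mg/L.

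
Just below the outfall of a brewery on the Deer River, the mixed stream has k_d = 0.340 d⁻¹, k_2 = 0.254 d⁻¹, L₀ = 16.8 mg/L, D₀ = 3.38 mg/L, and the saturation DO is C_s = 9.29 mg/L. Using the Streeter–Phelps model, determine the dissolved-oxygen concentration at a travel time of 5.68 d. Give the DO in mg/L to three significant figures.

k_d L₀/(k_2−k_d) = 0.340×16.8/(0.254−0.340) = 5.712/-0.08600 = -66.42 mg/L.
e^(−k_d t) = e^(−0.340×5.680) = 0.1450; e^(−k_2 t) = e^(−0.254×5.680) = 0.2363.
D = -66.42 × (0.1450 − 0.2363) + 3.38 × 0.2363 = 6.065 + 0.7986 = 6.863 mg/L.
DO = C_s − D = 9.29 − 6.863 = 2.427 mg/L.

DO ≈ 2.43 mg/L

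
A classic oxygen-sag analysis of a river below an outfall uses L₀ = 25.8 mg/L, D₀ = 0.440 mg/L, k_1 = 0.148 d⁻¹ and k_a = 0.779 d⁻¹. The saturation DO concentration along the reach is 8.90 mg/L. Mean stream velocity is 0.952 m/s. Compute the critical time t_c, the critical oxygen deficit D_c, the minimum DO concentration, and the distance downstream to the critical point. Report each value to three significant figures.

t_c ≈ 2.51 d; D_c ≈ 3.38 mg/L; min DO ≈ 5.52 mg/L; x_c ≈ 207 km

With k_a/k_1 = 5.264 and 1 − D₀(k_a−k_1)/(k_1 L₀) = 0.9273,
t_c = ln(5.264 × 0.9273) / (0.779 − 0.148) = ln(4.881) / 0.6310 = 1.585/0.6310 = 2.512 d.
L(t_c) = L₀ e^(−k_1 t_c) = 25.8 × 0.6895 = 17.79 mg/L, and at the critical point k_a D_c = k_1 L, so D_c = (0.148/0.779) × 17.79 = 3.380 mg/L.
Minimum DO = C_s − D_c = 8.90 − 3.380 = 5.520 mg/L.
x_c = v t_c = 0.952 m/s × 2.512 d × 86400 s/d = 206600 m ≈ 207 km.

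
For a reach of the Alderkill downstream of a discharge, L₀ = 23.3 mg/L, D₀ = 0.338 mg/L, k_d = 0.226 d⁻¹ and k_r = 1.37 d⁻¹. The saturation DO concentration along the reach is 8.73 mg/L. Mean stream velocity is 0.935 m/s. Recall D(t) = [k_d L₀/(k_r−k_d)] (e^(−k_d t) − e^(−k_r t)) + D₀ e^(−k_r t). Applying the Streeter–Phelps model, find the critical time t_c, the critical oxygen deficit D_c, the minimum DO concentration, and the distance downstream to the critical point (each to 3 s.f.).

With k_r/k_d = 6.062 and 1 − D₀(k_r−k_d)/(k_d L₀) = 0.9266,
t_c = ln(6.062 × 0.9266) / (1.37 − 0.226) = ln(5.617) / 1.144 = 1.726/1.144 = 1.509 d.
D_c = (k_d/k_r) L₀ e^(−k_d t_c) = (0.226/1.37) × 23.3 × e^(−0.226×1.509) = 0.1650 × 23.3 × 0.7111 = 2.733 mg/L.
Minimum DO = C_s − D_c = 8.73 − 2.733 = 5.997 mg/L.
x_c = v t_c = 0.935 m/s × 1.509 d × 86400 s/d = 121900 m ≈ 122 km.

t_c ≈ 1.51 d; D_c ≈ 2.73 mg/L; min DO ≈ 6.00 mg/L; x_c ≈ 122 km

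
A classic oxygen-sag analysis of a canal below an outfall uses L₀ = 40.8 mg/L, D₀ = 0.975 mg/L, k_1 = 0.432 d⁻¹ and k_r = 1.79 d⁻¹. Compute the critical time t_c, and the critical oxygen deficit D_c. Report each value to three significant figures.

t_c ≈ 0.989 d; D_c ≈ 6.42 mg/L

At the critical point dD/dt = 0, so k_1 L₀ e^(−k_1 t) = k_r D. Substituting D(t) from the Streeter–Phelps equation and solving for t gives
t_c = ln[(k_r/k_1)(1 − D₀(k_r−k_1)/(k_1 L₀))] / (k_r−k_1).
Here k_r−k_1 = 1.358 d⁻¹ and 1 − D₀(k_r−k_1)/(k_1 L₀) = 1 − 0.975×1.358/(0.432×40.8) = 0.9249, so
t_c = ln(4.144 × 0.9249) / 1.358 = 1.343 / 1.358 = 0.9893 d.
L(t_c) = L₀ e^(−k_1 t_c) = 40.8 × 0.6522 = 26.61 mg/L, and at the critical point k_r D_c = k_1 L, so D_c = (0.432/1.79) × 26.61 = 6.422 mg/L.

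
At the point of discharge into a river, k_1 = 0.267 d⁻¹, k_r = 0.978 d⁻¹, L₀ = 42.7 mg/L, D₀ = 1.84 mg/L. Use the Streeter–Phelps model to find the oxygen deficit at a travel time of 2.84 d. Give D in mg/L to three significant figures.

D ≈ 6.63 mg/L

k_1 L₀/(k_r−k_1) = 0.267×42.7/(0.978−0.267) = 11.40/0.7110 = 16.04 mg/L.
e^(−k_1 t) = e^(−0.267×2.840) = 0.4685; e^(−k_r t) = e^(−0.978×2.840) = 0.06219.
D = 16.04 × (0.4685 − 0.06219) + 1.84 × 0.06219 = 6.515 + 0.1144 = 6.629 mg/L.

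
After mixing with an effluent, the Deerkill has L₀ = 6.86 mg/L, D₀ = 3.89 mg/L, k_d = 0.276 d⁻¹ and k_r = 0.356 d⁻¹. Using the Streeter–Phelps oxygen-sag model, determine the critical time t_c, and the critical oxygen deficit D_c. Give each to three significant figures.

t_c ≈ 0.937 d; D_c ≈ 4.11 mg/L

With k_r/k_d = 1.290 and 1 − D₀(k_r−k_d)/(k_d L₀) = 0.8356,
t_c = ln(1.290 × 0.8356) / (0.356 − 0.276) = ln(1.078) / 0.08000 = 0.07497/0.08000 = 0.9371 d.
D_c = (k_d/k_r) L₀ e^(−k_d t_c) = (0.276/0.356) × 6.86 × e^(−0.276×0.9371) = 0.7753 × 6.86 × 0.7721 = 4.106 mg/L.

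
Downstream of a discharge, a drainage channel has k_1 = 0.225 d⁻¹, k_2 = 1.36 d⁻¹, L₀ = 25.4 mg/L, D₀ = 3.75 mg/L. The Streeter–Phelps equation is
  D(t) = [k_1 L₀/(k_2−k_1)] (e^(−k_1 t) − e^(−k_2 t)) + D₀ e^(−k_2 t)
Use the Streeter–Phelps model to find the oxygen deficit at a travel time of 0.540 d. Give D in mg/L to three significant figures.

D ≈ 3.84 mg/L

k_1 L₀/(k_2−k_1) = 0.225×25.4/(1.36−0.225) = 5.715/1.135 = 5.035 mg/L.
e^(−k_1 t) = e^(−0.225×0.5400) = 0.8856; e^(−k_2 t) = e^(−1.36×0.5400) = 0.4798.
D = 5.035 × (0.8856 − 0.4798) + 3.75 × 0.4798 = 2.043 + 1.799 = 3.843 mg/L.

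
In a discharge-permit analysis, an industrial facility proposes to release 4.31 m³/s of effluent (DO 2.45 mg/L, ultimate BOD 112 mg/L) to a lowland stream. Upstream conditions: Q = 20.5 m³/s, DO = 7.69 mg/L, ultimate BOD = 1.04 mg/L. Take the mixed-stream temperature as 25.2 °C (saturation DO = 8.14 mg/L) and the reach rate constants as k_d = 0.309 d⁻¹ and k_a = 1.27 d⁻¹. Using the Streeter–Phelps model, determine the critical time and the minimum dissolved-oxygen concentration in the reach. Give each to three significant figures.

t_c ≈ 1.23 d; minimum DO ≈ 4.76 mg/L

Mixed DO = (20.5×7.69 + 4.31×2.45)/(20.5+4.31) = 168.2/24.81 = 6.780 mg/L.
Mixed L₀ = (20.5×1.04 + 4.31×112)/(24.81) = 504.0/24.81 = 20.32 mg/L.
Initial deficit D₀ = C_s − DO₀ = 8.14 − 6.780 = 1.360 mg/L.
t_c = (1/0.9610) ln[(1.27/0.309)(1 − 1.360×0.9610/(0.309×20.32))] = 1.041 × ln(3.254) = 1.228 d.
D_c = (0.309/1.27) × 20.32 × e^(−0.309×1.228) = 0.2433 × 20.32 × 0.6843 = 3.382 mg/L.
Minimum DO = 8.14 − 3.382 = 4.758 mg/L.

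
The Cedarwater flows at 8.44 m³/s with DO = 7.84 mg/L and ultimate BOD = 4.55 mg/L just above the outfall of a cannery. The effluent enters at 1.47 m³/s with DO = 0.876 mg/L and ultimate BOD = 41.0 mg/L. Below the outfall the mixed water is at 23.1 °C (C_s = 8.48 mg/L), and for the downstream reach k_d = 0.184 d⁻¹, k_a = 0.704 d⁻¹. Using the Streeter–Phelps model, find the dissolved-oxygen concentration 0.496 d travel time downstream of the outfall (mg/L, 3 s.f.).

Mixed DO = (8.44×7.84 + 1.47×0.876)/(8.44+1.47) = 67.46/9.910 = 6.807 mg/L.
Mixed L₀ = (8.44×4.55 + 1.47×41.0)/(9.910) = 98.67/9.910 = 9.957 mg/L.
Initial deficit D₀ = C_s − DO₀ = 8.48 − 6.807 = 1.673 mg/L.
D(0.496) = [0.184×9.957/(0.704−0.184)](e^(−0.184×0.496) − e^(−0.704×0.496)) + 1.673 e^(−0.704×0.496)
= 3.523 × (0.9128 − 0.7053) + 1.673 × 0.7053 = 1.911 mg/L.
DO = 8.48 − 1.911 = 6.569 mg/L.

DO ≈ 6.57 mg/L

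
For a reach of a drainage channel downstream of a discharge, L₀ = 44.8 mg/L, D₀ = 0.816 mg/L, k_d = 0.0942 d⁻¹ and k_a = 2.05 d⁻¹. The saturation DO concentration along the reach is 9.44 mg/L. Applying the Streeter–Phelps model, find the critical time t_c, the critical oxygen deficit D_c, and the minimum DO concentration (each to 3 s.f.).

At the critical point dD/dt = 0, so k_d L₀ e^(−k_d t) = k_a D. Substituting D(t) from the Streeter–Phelps equation and solving for t gives
t_c = ln[(k_a/k_d)(1 − D₀(k_a−k_d)/(k_d L₀))] / (k_a−k_d).
Here k_a−k_d = 1.956 d⁻¹ and 1 − D₀(k_a−k_d)/(k_d L₀) = 1 − 0.816×1.956/(0.0942×44.8) = 0.6218, so
t_c = ln(21.76 × 0.6218) / 1.956 = 2.605 / 1.956 = 1.332 d.
L(t_c) = L₀ e^(−k_d t_c) = 44.8 × 0.8821 = 39.52 mg/L, and at the critical point k_a D_c = k_d L, so D_c = (0.0942/2.05) × 39.52 = 1.816 mg/L.
Minimum DO = C_s − D_c = 9.44 − 1.816 = 7.624 mg/L.

t_c ≈ 1.33 d; D_c ≈ 1.82 mg/L; min DO ≈ 7.62 mg/L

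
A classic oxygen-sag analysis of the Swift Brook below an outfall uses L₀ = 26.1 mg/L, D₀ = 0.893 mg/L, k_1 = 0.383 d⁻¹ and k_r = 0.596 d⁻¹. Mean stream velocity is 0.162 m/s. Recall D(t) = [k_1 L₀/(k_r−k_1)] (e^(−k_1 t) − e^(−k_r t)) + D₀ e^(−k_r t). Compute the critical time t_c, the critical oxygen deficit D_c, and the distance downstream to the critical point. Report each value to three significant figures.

t_c = [1/(k_r−k_1)] ln[(k_r/k_1)(1 − D₀(k_r−k_1)/(k_1 L₀))]
= [1/(0.596−0.383)] ln[(0.596/0.383)(1 − 0.893×0.2130/(0.383×26.1))]
= (1/0.2130) ln[1.556 × 0.9810] = 4.695 × ln(1.527) = 4.695 × 0.4230 = 1.986 d.
L(t_c) = L₀ e^(−k_1 t_c) = 26.1 × 0.4674 = 12.20 mg/L, and at the critical point k_r D_c = k_1 L, so D_c = (0.383/0.596) × 12.20 = 7.839 mg/L.
x_c = v t_c = 0.162 m/s × 1.986 d × 86400 s/d = 27800 m ≈ 27.8 km.

t_c ≈ 1.99 d; D_c ≈ 7.84 mg/L; x_c ≈ 27.8 km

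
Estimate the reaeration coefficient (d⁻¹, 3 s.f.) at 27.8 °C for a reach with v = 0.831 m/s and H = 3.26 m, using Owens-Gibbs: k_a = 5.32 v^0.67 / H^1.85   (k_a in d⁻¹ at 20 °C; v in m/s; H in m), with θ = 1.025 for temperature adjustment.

k_a(20) = 5.32 × 0.831^0.67 / 3.26^1.85 = 5.32 × 0.8833 / 8.901 = 0.5279 d⁻¹.
k_a(27.8) = 0.5279 × 1.025^(27.8−20) = 0.5279 × 1.212 = 0.6401 d⁻¹.

k_a ≈ 0.640 d⁻¹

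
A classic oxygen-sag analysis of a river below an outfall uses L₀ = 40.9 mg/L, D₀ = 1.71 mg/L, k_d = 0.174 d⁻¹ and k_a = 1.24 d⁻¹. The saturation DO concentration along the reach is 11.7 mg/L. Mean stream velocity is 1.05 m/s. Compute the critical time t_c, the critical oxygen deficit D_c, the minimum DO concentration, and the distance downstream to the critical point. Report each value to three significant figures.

t_c ≈ 1.56 d; D_c ≈ 4.37 mg/L; min DO ≈ 7.33 mg/L; x_c ≈ 142 km

With k_a/k_d = 7.126 and 1 − D₀(k_a−k_d)/(k_d L₀) = 0.7439,
t_c = ln(7.126 × 0.7439) / (1.24 − 0.174) = ln(5.301) / 1.066 = 1.668/1.066 = 1.565 d.
L(t_c) = L₀ e^(−k_d t_c) = 40.9 × 0.7617 = 31.15 mg/L, and at the critical point k_a D_c = k_d L, so D_c = (0.174/1.24) × 31.15 = 4.371 mg/L.
Minimum DO = C_s − D_c = 11.7 − 4.371 = 7.329 mg/L.
x_c = v t_c = 1.05 m/s × 1.565 d × 86400 s/d = 141900 m ≈ 142 km.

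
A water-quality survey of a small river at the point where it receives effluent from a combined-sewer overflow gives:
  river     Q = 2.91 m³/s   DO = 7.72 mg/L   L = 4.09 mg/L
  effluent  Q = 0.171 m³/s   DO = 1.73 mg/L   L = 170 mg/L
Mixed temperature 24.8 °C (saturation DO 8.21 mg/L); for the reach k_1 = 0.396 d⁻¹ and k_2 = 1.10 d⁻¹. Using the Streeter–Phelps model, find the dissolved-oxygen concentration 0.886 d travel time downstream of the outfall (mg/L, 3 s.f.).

Mixed DO = (2.91×7.72 + 0.171×1.73)/(2.91+0.171) = 22.76/3.081 = 7.388 mg/L.
Mixed L₀ = (2.91×4.09 + 0.171×170)/(3.081) = 40.97/3.081 = 13.30 mg/L.
Initial deficit D₀ = C_s − DO₀ = 8.21 − 7.388 = 0.8225 mg/L.
D(0.886) = [0.396×13.30/(1.10−0.396)](e^(−0.396×0.886) − e^(−1.10×0.886)) + 0.8225 e^(−1.10×0.886)
= 7.480 × (0.7041 − 0.3773) + 0.8225 × 0.3773 = 2.754 mg/L.
DO = 8.21 − 2.754 = 5.456 mg/L.

DO ≈ 5.46 mg/L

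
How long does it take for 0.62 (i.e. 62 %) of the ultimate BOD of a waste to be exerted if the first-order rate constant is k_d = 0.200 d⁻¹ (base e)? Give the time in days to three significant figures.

y/L₀ = 1 − e^(−k_d t) = 0.62 ⇒ e^(−k_d t) = 0.380
t = −ln(0.380) / 0.200 = 0.9676 / 0.200 = 4.838 d.

t ≈ 4.84 d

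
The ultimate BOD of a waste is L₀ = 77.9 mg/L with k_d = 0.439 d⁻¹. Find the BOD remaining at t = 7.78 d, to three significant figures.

L_t = L₀ e^(−k_d t) = 77.9 × e^(−0.439×7.78) = 77.9 × 0.03286 = 2.560 mg/L.

L ≈ 2.56 mg/L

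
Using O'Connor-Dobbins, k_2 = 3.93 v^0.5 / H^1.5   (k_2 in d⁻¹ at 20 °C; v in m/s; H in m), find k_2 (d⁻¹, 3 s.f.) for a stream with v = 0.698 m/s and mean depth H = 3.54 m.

k_2 = 3.93 × 0.698^0.5 / 3.54^1.5 = 3.93 × 0.8355 / 6.660 = 0.4930 d⁻¹.

k_2 ≈ 0.493 d⁻¹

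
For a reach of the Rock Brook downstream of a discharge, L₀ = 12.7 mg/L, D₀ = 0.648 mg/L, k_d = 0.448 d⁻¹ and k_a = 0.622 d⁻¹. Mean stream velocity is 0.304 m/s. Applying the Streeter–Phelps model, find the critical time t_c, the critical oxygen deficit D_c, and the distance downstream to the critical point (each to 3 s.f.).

With k_a/k_d = 1.388 and 1 − D₀(k_a−k_d)/(k_d L₀) = 0.9802,
t_c = ln(1.388 × 0.9802) / (0.622 − 0.448) = ln(1.361) / 0.1740 = 0.3081/0.1740 = 1.771 d.
L(t_c) = L₀ e^(−k_d t_c) = 12.7 × 0.4523 = 5.745 mg/L, and at the critical point k_a D_c = k_d L, so D_c = (0.448/0.622) × 5.745 = 4.138 mg/L.
x_c = v t_c = 0.304 m/s × 1.771 d × 86400 s/d = 46510 m ≈ 46.5 km.

t_c ≈ 1.77 d; D_c ≈ 4.14 mg/L; x_c ≈ 46.5 km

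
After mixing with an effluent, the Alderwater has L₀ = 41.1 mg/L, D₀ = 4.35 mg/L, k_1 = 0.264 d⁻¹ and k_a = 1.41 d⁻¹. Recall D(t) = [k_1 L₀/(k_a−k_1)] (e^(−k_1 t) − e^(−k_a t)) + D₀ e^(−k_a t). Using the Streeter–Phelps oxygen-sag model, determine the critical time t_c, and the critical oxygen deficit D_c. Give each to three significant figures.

At the critical point dD/dt = 0, so k_1 L₀ e^(−k_1 t) = k_a D. Substituting D(t) from the Streeter–Phelps equation and solving for t gives
t_c = ln[(k_a/k_1)(1 − D₀(k_a−k_1)/(k_1 L₀))] / (k_a−k_1).
Here k_a−k_1 = 1.146 d⁻¹ and 1 − D₀(k_a−k_1)/(k_1 L₀) = 1 − 4.35×1.146/(0.264×41.1) = 0.5406, so
t_c = ln(5.341 × 0.5406) / 1.146 = 1.060 / 1.146 = 0.9252 d.
D_c = (k_1/k_a) L₀ e^(−k_1 t_c) = (0.264/1.41) × 41.1 × e^(−0.264×0.9252) = 0.1872 × 41.1 × 0.7833 = 6.028 mg/L.

t_c ≈ 0.925 d; D_c ≈ 6.03 mg/L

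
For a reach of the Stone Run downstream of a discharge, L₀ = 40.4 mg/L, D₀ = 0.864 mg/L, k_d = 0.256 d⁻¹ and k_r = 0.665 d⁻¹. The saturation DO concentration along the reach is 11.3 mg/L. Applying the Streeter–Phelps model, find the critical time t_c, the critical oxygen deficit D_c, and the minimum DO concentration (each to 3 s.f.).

t_c = [1/(k_r−k_d)] ln[(k_r/k_d)(1 − D₀(k_r−k_d)/(k_d L₀))]
= [1/(0.665−0.256)] ln[(0.665/0.256)(1 − 0.864×0.4090/(0.256×40.4))]
= (1/0.4090) ln[2.598 × 0.9658] = 2.445 × ln(2.509) = 2.445 × 0.9198 = 2.249 d.
L(t_c) = L₀ e^(−k_d t_c) = 40.4 × 0.5623 = 22.72 mg/L, and at the critical point k_r D_c = k_d L, so D_c = (0.256/0.665) × 22.72 = 8.745 mg/L.
Minimum DO = C_s − D_c = 11.3 − 8.745 = 2.555 mg/L.

t_c ≈ 2.25 d; D_c ≈ 8.74 mg/L; min DO ≈ 2.56 mg/L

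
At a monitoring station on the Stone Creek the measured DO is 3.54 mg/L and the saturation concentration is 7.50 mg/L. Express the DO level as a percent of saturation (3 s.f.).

% saturation = C/C_s × 100 = 3.54/7.50 × 100 = 47.2 %.

47.2 % saturation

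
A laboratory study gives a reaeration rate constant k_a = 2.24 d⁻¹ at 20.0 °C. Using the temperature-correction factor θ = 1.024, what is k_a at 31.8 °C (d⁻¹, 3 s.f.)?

k_a(T₂) = k_a(T₁) · θ^(T₂−T₁) = 2.24 × 1.024^(31.8−20.0)
= 2.24 × 1.024^11.8 = 2.24 × 1.323 = 2.963 d⁻¹.

k_a ≈ 2.96 d⁻¹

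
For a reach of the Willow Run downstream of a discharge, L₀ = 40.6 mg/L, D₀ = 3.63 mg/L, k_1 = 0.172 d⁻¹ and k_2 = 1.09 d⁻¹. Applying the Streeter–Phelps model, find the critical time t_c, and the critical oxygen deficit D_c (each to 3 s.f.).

t_c ≈ 1.30 d; D_c ≈ 5.12 mg/L

With k_2/k_1 = 6.337 and 1 − D₀(k_2−k_1)/(k_1 L₀) = 0.5228,
t_c = ln(6.337 × 0.5228) / (1.09 − 0.172) = ln(3.313) / 0.9180 = 1.198/0.9180 = 1.305 d.
D_c = (k_1/k_2) L₀ e^(−k_1 t_c) = (0.172/1.09) × 40.6 × e^(−0.172×1.305) = 0.1578 × 40.6 × 0.7990 = 5.119 mg/L.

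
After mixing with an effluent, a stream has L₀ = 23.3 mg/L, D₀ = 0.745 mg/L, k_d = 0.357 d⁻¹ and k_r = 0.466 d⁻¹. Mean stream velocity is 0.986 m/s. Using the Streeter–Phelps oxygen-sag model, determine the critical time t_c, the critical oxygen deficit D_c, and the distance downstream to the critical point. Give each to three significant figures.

With k_r/k_d = 1.305 and 1 − D₀(k_r−k_d)/(k_d L₀) = 0.9902,
t_c = ln(1.305 × 0.9902) / (0.466 − 0.357) = ln(1.293) / 0.1090 = 0.2566/0.1090 = 2.354 d.
D_c = (k_d/k_r) L₀ e^(−k_d t_c) = (0.357/0.466) × 23.3 × e^(−0.357×2.354) = 0.7661 × 23.3 × 0.4315 = 7.702 mg/L.
x_c = v t_c = 0.986 m/s × 2.354 d × 86400 s/d = 200600 m ≈ 201 km.

t_c ≈ 2.35 d; D_c ≈ 7.70 mg/L; x_c ≈ 201 km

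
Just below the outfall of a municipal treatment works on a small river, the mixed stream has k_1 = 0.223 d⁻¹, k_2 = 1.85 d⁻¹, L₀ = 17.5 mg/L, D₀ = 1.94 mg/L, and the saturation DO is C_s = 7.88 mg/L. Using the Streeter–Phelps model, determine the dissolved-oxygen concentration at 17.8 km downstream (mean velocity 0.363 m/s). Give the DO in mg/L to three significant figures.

Travel time t = x/v = 17.8 km / (0.363 m/s) = 17800 m / 0.363 m/s = 49040 s = 0.5675 d.
k_1 L₀/(k_2−k_1) = 0.223×17.5/(1.85−0.223) = 3.902/1.627 = 2.399 mg/L.
e^(−k_1 t) = e^(−0.223×0.5675) = 0.8811; e^(−k_2 t) = e^(−1.85×0.5675) = 0.3500.
D = 2.399 × (0.8811 − 0.3500) + 1.94 × 0.3500 = 1.274 + 0.6789 = 1.953 mg/L.
DO = C_s − D = 7.88 − 1.953 = 5.927 mg/L.

DO ≈ 5.93 mg/L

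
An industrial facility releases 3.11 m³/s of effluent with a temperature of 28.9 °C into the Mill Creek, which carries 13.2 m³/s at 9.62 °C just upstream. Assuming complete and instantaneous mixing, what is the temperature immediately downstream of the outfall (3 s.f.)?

Flow-weighted mixing: C = (Q_r C_r + Q_w C_w)/(Q_r + Q_w)
= (13.2×9.62 + 3.11×28.9)/(13.2 + 3.11) = 216.9/16.31 = 13.30 °C.

13.3 °C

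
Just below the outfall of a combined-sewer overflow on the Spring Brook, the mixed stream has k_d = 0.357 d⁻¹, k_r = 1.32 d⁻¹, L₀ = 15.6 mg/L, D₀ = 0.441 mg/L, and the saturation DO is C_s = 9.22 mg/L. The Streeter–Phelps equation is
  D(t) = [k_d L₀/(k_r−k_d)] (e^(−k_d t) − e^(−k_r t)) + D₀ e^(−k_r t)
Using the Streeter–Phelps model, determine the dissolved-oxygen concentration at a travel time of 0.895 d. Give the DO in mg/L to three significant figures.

k_d L₀/(k_r−k_d) = 0.357×15.6/(1.32−0.357) = 5.569/0.9630 = 5.783 mg/L.
e^(−k_d t) = e^(−0.357×0.8950) = 0.7265; e^(−k_r t) = e^(−1.32×0.8950) = 0.3068.
D = 5.783 × (0.7265 − 0.3068) + 0.441 × 0.3068 = 2.427 + 0.1353 = 2.562 mg/L.
DO = C_s − D = 9.22 − 2.562 = 6.658 mg/L.

DO ≈ 6.66 mg/L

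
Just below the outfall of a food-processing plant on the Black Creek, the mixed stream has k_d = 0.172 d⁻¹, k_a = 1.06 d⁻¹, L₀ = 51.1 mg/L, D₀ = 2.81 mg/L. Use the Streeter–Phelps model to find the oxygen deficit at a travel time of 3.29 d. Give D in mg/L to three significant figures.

k_d L₀/(k_a−k_d) = 0.172×51.1/(1.06−0.172) = 8.789/0.8880 = 9.898 mg/L.
e^(−k_d t) = e^(−0.172×3.290) = 0.5679; e^(−k_a t) = e^(−1.06×3.290) = 0.03058.
D = 9.898 × (0.5679 − 0.03058) + 2.81 × 0.03058 = 5.318 + 0.08593 = 5.404 mg/L.

D ≈ 5.40 mg/L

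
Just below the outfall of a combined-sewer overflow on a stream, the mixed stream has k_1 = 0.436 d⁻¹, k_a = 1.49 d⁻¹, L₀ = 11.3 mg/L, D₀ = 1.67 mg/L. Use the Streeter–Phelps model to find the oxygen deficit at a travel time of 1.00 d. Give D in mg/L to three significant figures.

k_1 L₀/(k_a−k_1) = 0.436×11.3/(1.49−0.436) = 4.927/1.054 = 4.674 mg/L.
e^(−k_1 t) = e^(−0.436×1.000) = 0.6466; e^(−k_a t) = e^(−1.49×1.000) = 0.2254.
D = 4.674 × (0.6466 − 0.2254) + 1.67 × 0.2254 = 1.969 + 0.3764 = 2.345 mg/L.

D ≈ 2.35 mg/L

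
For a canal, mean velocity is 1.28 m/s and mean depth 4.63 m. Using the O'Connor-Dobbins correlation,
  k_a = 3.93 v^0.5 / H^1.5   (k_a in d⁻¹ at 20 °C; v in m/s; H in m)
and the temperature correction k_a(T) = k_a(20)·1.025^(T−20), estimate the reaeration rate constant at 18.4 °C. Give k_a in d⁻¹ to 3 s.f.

k_a ≈ 0.429 d⁻¹

k_a(20) = 3.93 × 1.28^0.5 / 4.63^1.5 = 3.93 × 1.131 / 9.963 = 0.4463 d⁻¹.
k_a(18.4) = 0.4463 × 1.025^(18.4−20) = 0.4463 × 0.9613 = 0.4290 d⁻¹.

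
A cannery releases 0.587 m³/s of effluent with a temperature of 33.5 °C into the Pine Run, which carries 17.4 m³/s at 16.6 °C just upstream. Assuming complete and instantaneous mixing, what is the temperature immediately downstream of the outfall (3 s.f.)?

Flow-weighted mixing: C = (Q_r C_r + Q_w C_w)/(Q_r + Q_w)
= (17.4×16.6 + 0.587×33.5)/(17.4 + 0.587) = 308.5/17.99 = 17.15 °C.

17.2 °C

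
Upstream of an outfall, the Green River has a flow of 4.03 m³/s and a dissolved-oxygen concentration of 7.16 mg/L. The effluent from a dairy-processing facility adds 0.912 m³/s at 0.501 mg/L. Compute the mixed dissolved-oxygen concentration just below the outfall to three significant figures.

5.93 mg/L

Flow-weighted mixing: C = (Q_r C_r + Q_w C_w)/(Q_r + Q_w)
= (4.03×7.16 + 0.912×0.501)/(4.03 + 0.912) = 29.31/4.942 = 5.931 mg/L.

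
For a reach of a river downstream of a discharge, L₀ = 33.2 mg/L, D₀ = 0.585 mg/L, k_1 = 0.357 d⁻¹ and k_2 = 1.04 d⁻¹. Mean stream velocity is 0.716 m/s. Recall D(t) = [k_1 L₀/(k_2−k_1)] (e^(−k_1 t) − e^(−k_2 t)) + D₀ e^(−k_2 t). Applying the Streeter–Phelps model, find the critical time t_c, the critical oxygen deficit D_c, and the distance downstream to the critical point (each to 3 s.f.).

At the critical point dD/dt = 0, so k_1 L₀ e^(−k_1 t) = k_2 D. Substituting D(t) from the Streeter–Phelps equation and solving for t gives
t_c = ln[(k_2/k_1)(1 − D₀(k_2−k_1)/(k_1 L₀))] / (k_2−k_1).
Here k_2−k_1 = 0.6830 d⁻¹ and 1 − D₀(k_2−k_1)/(k_1 L₀) = 1 − 0.585×0.6830/(0.357×33.2) = 0.9663, so
t_c = ln(2.913 × 0.9663) / 0.6830 = 1.035 / 0.6830 = 1.515 d.
D_c = (k_1/k_2) L₀ e^(−k_1 t_c) = (0.357/1.04) × 33.2 × e^(−0.357×1.515) = 0.3433 × 33.2 × 0.5822 = 6.635 mg/L.
x_c = v t_c = 0.716 m/s × 1.515 d × 86400 s/d = 93740 m ≈ 93.7 km.

t_c ≈ 1.52 d; D_c ≈ 6.63 mg/L; x_c ≈ 93.7 km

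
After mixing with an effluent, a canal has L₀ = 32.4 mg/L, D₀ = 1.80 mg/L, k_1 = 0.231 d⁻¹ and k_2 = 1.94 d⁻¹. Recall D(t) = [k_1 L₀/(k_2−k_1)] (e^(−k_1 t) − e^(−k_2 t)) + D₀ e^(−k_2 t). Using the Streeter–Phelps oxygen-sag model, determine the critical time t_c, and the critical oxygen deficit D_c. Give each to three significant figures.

t_c ≈ 0.935 d; D_c ≈ 3.11 mg/L

t_c = [1/(k_2−k_1)] ln[(k_2/k_1)(1 − D₀(k_2−k_1)/(k_1 L₀))]
= [1/(1.94−0.231)] ln[(1.94/0.231)(1 − 1.80×1.709/(0.231×32.4))]
= (1/1.709) ln[8.398 × 0.5890] = 0.5851 × ln(4.946) = 0.5851 × 1.599 = 0.9354 d.
L(t_c) = L₀ e^(−k_1 t_c) = 32.4 × 0.8057 = 26.10 mg/L, and at the critical point k_2 D_c = k_1 L, so D_c = (0.231/1.94) × 26.10 = 3.108 mg/L.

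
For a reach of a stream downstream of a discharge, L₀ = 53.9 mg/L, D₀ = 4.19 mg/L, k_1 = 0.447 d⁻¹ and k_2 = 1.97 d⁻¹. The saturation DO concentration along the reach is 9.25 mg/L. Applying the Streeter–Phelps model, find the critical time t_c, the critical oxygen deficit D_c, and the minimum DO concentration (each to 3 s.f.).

t_c ≈ 0.772 d; D_c ≈ 8.66 mg/L; min DO ≈ 0.589 mg/L

With k_2/k_1 = 4.407 and 1 − D₀(k_2−k_1)/(k_1 L₀) = 0.7351,
t_c = ln(4.407 × 0.7351) / (1.97 − 0.447) = ln(3.240) / 1.523 = 1.176/1.523 = 0.7719 d.
D_c = (k_1/k_2) L₀ e^(−k_1 t_c) = (0.447/1.97) × 53.9 × e^(−0.447×0.7719) = 0.2269 × 53.9 × 0.7082 = 8.661 mg/L.
Minimum DO = C_s − D_c = 9.25 − 8.661 = 0.5886 mg/L.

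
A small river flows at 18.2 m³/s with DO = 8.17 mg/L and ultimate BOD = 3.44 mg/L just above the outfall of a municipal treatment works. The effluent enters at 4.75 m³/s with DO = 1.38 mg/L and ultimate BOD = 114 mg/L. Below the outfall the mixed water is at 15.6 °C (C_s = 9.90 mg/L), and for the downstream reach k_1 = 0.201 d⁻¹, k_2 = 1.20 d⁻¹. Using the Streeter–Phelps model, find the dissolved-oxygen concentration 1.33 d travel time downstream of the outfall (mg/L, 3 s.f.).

Mixed DO = (18.2×8.17 + 4.75×1.38)/(18.2+4.75) = 155.2/22.95 = 6.765 mg/L.
Mixed L₀ = (18.2×3.44 + 4.75×114)/(22.95) = 604.1/22.95 = 26.32 mg/L.
Initial deficit D₀ = C_s − DO₀ = 9.90 − 6.765 = 3.135 mg/L.
D(1.33) = [0.201×26.32/(1.20−0.201)](e^(−0.201×1.33) − e^(−1.20×1.33)) + 3.135 e^(−1.20×1.33)
= 5.296 × (0.7654 − 0.2027) + 3.135 × 0.2027 = 3.616 mg/L.
DO = 9.90 − 3.616 = 6.284 mg/L.

DO ≈ 6.28 mg/L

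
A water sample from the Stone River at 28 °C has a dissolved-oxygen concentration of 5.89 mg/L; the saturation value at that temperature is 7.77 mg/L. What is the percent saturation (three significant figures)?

75.8 % saturation

% saturation = C/C_s × 100 = 5.89/7.77 × 100 = 75.8 %.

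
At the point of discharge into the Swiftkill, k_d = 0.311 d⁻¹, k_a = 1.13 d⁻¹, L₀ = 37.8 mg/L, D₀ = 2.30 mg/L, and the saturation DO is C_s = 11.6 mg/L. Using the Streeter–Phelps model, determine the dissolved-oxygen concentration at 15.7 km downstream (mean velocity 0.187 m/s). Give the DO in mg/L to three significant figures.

Travel time t = x/v = 15.7 km / (0.187 m/s) = 15700 m / 0.187 m/s = 83960 s = 0.9717 d.
k_d L₀/(k_a−k_d) = 0.311×37.8/(1.13−0.311) = 11.76/0.8190 = 14.35 mg/L.
e^(−k_d t) = e^(−0.311×0.9717) = 0.7392; e^(−k_a t) = e^(−1.13×0.9717) = 0.3335.
D = 14.35 × (0.7392 − 0.3335) + 2.30 × 0.3335 = 5.823 + 0.7671 = 6.590 mg/L.
DO = C_s − D = 11.6 − 6.590 = 5.010 mg/L.

DO ≈ 5.01 mg/L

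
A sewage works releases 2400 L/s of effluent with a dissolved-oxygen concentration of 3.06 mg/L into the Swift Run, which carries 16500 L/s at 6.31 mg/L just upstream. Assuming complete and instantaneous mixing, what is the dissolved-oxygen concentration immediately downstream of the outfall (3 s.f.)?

5.90 mg/L

Flow-weighted mixing: C = (Q_r C_r + Q_w C_w)/(Q_r + Q_w)
= (16500×6.31 + 2400×3.06)/(16500 + 2400) = 111500/18900 = 5.897 mg/L.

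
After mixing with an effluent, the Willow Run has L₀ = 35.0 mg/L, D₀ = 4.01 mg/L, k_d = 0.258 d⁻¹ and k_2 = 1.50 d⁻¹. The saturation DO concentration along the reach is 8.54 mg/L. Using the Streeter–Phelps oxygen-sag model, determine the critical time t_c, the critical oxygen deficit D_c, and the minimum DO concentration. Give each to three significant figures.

t_c ≈ 0.772 d; D_c ≈ 4.93 mg/L; min DO ≈ 3.61 mg/L

At the critical point dD/dt = 0, so k_d L₀ e^(−k_d t) = k_2 D. Substituting D(t) from the Streeter–Phelps equation and solving for t gives
t_c = ln[(k_2/k_d)(1 − D₀(k_2−k_d)/(k_d L₀))] / (k_2−k_d).
Here k_2−k_d = 1.242 d⁻¹ and 1 − D₀(k_2−k_d)/(k_d L₀) = 1 − 4.01×1.242/(0.258×35.0) = 0.4485, so
t_c = ln(5.814 × 0.4485) / 1.242 = 0.9583 / 1.242 = 0.7716 d.
L(t_c) = L₀ e^(−k_d t_c) = 35.0 × 0.8195 = 28.68 mg/L, and at the critical point k_2 D_c = k_d L, so D_c = (0.258/1.50) × 28.68 = 4.933 mg/L.
Minimum DO = C_s − D_c = 8.54 − 4.933 = 3.607 mg/L.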